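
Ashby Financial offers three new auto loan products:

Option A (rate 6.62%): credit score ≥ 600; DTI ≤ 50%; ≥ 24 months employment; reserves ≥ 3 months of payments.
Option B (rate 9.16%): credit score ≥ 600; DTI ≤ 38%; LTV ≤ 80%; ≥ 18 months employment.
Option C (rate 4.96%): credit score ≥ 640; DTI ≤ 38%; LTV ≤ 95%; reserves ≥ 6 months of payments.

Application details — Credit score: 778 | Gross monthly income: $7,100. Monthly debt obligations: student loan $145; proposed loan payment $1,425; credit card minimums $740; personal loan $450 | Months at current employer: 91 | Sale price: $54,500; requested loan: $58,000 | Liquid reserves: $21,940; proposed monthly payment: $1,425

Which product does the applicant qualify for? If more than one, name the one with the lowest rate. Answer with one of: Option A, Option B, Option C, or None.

Total debts = (145 + 1,425 + 740 + 450) = 2,760; DTI = 2,760/7,100 = 38.9%.
LTV = 58,000/54,500 = 106.4%.
Reserves = 21,940/1,425 = 15.4 months.
Option A: score 778 ≥ 600; DTI 38.9% ≤ 50%; employment 91 ≥ 24 mo; reserves 15.4 ≥ 3 mo → qualifies.
Option B: score 778 ≥ 600; DTI 38.9% > 38%; LTV 106.4% > 80%; employment 91 ≥ 18 mo → does not qualify.
Option C: score 778 ≥ 640; DTI 38.9% > 38%; LTV 106.4% > 95%; reserves 15.4 ≥ 6 mo → does not qualify.

Option A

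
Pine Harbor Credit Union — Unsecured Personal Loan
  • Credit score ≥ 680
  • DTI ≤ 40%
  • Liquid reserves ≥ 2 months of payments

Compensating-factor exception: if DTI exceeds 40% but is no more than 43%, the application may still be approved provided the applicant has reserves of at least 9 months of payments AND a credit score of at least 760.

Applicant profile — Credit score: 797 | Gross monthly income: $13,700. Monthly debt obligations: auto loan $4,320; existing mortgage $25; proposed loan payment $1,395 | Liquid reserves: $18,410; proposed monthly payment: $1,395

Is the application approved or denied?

Credit score 797 ≥ 680 (meets base)
Total debts = (4,320 + 25 + 1,395) = 5,740. DTI = 5,740/13,700 = 41.9% > 40% — standard DTI limit exceeded.
Reserves = 18,410/1,395 = 13.2 months ≥ 2
41.9% falls in the override range (40%–43%), so the compensating-factor test applies.
Override check — reserves: 13.2 mo (ok); score: 797 (ok).
Both compensating conditions met → exception applies.

Approved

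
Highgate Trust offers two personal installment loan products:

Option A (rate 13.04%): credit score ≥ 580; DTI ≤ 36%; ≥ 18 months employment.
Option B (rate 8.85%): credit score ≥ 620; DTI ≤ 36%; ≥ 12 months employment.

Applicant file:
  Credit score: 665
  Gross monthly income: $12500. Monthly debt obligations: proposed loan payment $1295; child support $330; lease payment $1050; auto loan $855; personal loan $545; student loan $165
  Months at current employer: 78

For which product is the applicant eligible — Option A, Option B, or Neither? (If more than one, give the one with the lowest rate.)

Total debts = (1,295 + 330 + 1,050 + 855 + 545 + 165) = 4,240; DTI = 4,240/12,500 = 33.9%.
Option A: score 665 ≥ 580; DTI 33.9% ≤ 36%; employment 78 ≥ 18 mo → qualifies.
Option B: score 665 ≥ 620; DTI 33.9% ≤ 36%; employment 78 ≥ 12 mo → qualifies.
Qualifying: Option A, Option B. Lowest rate is 8.85% → Option B.

Option B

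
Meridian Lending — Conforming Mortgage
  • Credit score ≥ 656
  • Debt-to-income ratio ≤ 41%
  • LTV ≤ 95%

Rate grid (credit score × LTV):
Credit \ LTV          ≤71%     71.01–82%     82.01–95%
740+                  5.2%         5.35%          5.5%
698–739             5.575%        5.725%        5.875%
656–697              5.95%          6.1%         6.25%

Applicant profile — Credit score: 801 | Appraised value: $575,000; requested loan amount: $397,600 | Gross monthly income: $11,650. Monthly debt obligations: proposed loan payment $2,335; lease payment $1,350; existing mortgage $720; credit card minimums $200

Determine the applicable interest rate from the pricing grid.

5.2%

Credit score 801 ≥ 656; Total monthly debts = (2,335 + 1,350 + 720 + 200) = 4,605. DTI = 4,605/11,650 = 39.5% ≤ 41%
LTV: 397,600 ÷ 575,000 = 69.1%, within 95% cap
Row: 801 falls in 740+. Column: 69.1% falls in ≤71%. Rate = 5.2%.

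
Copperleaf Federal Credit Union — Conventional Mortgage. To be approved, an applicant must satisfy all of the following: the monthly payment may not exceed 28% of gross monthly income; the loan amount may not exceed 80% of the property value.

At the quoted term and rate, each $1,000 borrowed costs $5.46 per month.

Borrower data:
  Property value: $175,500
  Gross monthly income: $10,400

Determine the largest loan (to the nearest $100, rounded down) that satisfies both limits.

$140,400

Payment cap: 28% × $10,400 = $2,912/month.
At $5.46 per $1,000, that supports 2,912/5.46 × 1,000 ≈ $533,333 → $533,300.
LTV cap: 80% × $175,500 = $140,400 → $140,400.
Binding constraint: loan-to-value.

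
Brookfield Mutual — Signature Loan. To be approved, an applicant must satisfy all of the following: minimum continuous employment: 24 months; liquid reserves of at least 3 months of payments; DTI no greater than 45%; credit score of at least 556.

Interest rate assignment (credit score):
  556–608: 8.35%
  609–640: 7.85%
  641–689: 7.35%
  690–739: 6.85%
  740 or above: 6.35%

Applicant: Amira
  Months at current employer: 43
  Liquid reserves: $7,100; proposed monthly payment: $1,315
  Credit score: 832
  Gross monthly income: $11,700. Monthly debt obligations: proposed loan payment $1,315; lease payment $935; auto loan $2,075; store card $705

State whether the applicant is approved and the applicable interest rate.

Credit score 832 ≥ 556 (meets minimum)
Liquid reserves cover 7,100/1,315 = 5.4 months — ≥ 3 required
Total monthly debts = (1,315 + 935 + 2,075 + 705) = 5,030. DTI = 5,030/11,700 = 43% ≤ 45%
Employment 43 ≥ 24 months
All requirements met. Score 832 falls in the 740 or above tier → 6.35%.

Approved at 6.35%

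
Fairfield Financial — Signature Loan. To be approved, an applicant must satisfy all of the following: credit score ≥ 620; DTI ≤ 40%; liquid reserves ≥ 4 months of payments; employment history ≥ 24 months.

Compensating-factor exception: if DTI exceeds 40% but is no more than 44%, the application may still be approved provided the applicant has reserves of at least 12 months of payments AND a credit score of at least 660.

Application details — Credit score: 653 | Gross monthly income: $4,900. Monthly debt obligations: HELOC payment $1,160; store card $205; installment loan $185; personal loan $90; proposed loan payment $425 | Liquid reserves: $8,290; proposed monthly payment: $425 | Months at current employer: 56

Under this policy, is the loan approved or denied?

Credit score 653 ≥ 620 (meets base)
Total debts = (1,160 + 205 + 185 + 90 + 425) = 2,065. DTI: 2,065 ÷ 4,900 = 42.1%, over the 40% base limit.
Reserves: 8,290 ÷ 425 = 19.5 months (meets 4-month minimum)
Employment 56 ≥ 24 months
DTI 42.1% is within the 40%–44% exception band; checking compensating factors.
Override check — reserves: 19.5 mo (ok); score: 653 (below 660).
Compensating-factor requirement not fully met.

Denied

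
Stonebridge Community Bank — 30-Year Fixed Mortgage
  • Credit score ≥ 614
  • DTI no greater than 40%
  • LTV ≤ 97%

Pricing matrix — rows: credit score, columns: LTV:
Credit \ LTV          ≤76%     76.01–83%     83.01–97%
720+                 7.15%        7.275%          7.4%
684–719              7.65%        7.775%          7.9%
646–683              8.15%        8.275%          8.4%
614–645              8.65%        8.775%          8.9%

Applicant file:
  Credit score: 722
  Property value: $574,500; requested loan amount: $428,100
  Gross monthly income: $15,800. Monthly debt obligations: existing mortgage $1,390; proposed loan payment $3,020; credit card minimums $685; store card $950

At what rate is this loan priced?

7.15%

Credit score 722 ≥ 614; Total monthly debts = (1,390 + 3,020 + 685 + 950) = 6,045. DTI = 6,045/15,800 = 38.3% ≤ 40%
Loan-to-value = 428,100/574,500 = 74.5% — pass (97% max)
Score 722 is in the 720+ band; LTV 74.5% is in the ≤76% band → 7.15%.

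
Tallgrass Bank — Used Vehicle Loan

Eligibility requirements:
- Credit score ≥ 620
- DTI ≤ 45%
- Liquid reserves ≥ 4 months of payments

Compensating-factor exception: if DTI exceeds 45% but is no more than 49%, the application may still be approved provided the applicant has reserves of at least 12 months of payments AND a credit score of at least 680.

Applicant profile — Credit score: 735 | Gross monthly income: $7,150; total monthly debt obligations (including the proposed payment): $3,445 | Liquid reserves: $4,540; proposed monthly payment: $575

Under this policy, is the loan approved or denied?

Credit score 735 ≥ 620 (meets base)
DTI: 3,445 ÷ 7,150 = 48.2%, over the 45% base limit.
Reserves = 4,540/575 = 7.9 months ≥ 4
48.2% falls in the override range (45%–49%), so the compensating-factor test applies.
Override check — reserves: 7.9 mo (short of 12); score: 735 (ok).
Compensating-factor requirement not fully met.

Denied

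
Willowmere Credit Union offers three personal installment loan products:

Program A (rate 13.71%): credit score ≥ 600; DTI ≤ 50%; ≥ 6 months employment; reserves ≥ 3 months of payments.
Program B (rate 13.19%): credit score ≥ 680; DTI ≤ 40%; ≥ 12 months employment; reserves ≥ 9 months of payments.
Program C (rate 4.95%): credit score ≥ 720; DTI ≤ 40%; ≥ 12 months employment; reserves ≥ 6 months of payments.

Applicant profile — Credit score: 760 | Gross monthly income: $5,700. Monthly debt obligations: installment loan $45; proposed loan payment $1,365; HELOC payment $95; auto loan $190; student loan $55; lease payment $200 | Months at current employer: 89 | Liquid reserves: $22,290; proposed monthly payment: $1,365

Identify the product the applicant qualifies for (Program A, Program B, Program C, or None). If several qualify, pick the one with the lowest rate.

Total debts = (45 + 1,365 + 95 + 190 + 55 + 200) = 1,950; DTI = 1,950/5,700 = 34.2%.
Reserves = 22,290/1,365 = 16.3 months.
Program A: score 760 ≥ 600; DTI 34.2% ≤ 50%; employment 89 ≥ 6 mo; reserves 16.3 ≥ 3 mo → qualifies.
Program B: score 760 ≥ 680; DTI 34.2% ≤ 40%; employment 89 ≥ 12 mo; reserves 16.3 ≥ 9 mo → qualifies.
Program C: score 760 ≥ 720; DTI 34.2% ≤ 40%; employment 89 ≥ 12 mo; reserves 16.3 ≥ 6 mo → qualifies.
Qualifying: Program A, Program B, Program C. Lowest rate is 4.95% → Program C.

Program C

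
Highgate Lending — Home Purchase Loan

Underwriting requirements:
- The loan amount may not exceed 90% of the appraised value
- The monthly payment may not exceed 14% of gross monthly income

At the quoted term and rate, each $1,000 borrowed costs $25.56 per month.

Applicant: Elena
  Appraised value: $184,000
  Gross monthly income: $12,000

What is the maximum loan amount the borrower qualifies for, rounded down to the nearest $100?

Payment cap: 14% × $12,000 = $1,680/month.
At $25.56 per $1,000, that supports 1,680/25.56 × 1,000 ≈ $65,727 → $65,700.
LTV cap: 90% × $184,000 = $165,600 → $165,600.
Binding constraint: payment-to-income.

$65,700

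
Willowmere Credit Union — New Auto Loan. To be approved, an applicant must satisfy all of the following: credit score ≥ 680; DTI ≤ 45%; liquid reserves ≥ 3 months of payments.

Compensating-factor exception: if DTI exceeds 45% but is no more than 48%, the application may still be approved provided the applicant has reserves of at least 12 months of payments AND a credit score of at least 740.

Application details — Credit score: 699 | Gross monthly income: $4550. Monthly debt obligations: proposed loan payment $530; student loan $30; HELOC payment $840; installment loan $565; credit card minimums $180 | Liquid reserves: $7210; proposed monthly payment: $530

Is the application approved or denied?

Credit score 699 ≥ 680 (meets base)
Total debts = (530 + 30 + 840 + 565 + 180) = 2,145. DTI = 2,145/4,550 = 47.1% > 45% — standard DTI limit exceeded.
Reserves = 7,210/530 = 13.6 months ≥ 3
47.1% falls in the override range (45%–48%), so the compensating-factor test applies.
Reserves 13.6 ≥ 12 months; credit score 699 < 740.
Override conditions not both satisfied; exception does not apply.

Denied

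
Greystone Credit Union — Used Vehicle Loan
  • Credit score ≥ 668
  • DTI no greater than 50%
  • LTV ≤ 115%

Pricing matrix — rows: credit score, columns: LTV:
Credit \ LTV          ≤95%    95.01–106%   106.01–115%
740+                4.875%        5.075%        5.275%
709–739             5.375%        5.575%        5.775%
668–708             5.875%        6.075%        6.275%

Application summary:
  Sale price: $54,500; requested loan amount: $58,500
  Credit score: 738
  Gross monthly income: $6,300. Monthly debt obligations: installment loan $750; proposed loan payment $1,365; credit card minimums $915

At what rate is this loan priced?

5.775%

Credit score 738 ≥ 668; Total monthly debts = (750 + 1,365 + 915) = 3,030. DTI: 3,030 ÷ 6,300 = 48.1%, within the 50% cap
LTV: 58,500 ÷ 54,500 = 107.3%, within 115% cap
Credit 738 → row 709–739; LTV 107.3% → column 106.01–115%. Grid cell → 5.775%.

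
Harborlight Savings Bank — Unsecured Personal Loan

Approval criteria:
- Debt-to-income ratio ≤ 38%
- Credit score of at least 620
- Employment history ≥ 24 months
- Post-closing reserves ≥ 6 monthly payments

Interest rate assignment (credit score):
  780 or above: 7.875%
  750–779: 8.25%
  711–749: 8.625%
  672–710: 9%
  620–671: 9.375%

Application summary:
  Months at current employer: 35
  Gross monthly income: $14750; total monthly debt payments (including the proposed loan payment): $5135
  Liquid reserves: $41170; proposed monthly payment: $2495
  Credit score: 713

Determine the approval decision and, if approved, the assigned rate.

Approved at 8.625%

Credit score 713 ≥ 620 (meets minimum)
Reserves = 41,170/2,495 = 16.5 months ≥ 6
Employment 35 ≥ 24 months
DTI = 5,135/14,750 = 34.8% ≤ 38%
All requirements met. Score 713 falls in the 711–749 tier → 8.625%.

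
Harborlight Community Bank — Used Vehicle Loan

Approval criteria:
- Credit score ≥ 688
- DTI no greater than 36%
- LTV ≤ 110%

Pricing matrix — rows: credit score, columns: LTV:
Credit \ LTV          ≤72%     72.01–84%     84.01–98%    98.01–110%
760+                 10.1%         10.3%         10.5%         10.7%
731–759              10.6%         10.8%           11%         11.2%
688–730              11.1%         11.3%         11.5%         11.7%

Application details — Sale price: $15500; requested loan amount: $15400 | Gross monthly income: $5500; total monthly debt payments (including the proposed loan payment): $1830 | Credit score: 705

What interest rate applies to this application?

Credit score 705 ≥ 688; DTI = 1,830/5,500 = 33.3% ≤ 36%
Loan-to-value = 15,400/15,500 = 99.4% — pass (110% max)
Credit 705 → row 688–730; LTV 99.4% → column 98.01–110%. Grid cell → 11.7%.

11.7%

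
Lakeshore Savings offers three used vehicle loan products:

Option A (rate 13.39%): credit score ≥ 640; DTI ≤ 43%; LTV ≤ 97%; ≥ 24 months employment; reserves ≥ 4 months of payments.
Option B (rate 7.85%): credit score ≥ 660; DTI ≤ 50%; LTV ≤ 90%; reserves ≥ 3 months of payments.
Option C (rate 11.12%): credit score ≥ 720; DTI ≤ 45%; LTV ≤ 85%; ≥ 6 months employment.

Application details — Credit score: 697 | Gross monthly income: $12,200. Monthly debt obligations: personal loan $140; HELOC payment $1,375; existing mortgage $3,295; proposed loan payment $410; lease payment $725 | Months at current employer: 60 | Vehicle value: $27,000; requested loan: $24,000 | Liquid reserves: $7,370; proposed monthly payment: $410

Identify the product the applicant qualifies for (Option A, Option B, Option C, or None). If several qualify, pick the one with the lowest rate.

Option B

Total debts = (140 + 1,375 + 3,295 + 410 + 725) = 5,945; DTI = 5,945/12,200 = 48.7%.
LTV = 24,000/27,000 = 88.9%.
Reserves = 7,370/410 = 18.0 months.
Option A: score 697 ≥ 640; DTI 48.7% > 43%; LTV 88.9% ≤ 97%; employment 60 ≥ 24 mo; reserves 18.0 ≥ 4 mo → does not qualify.
Option B: score 697 ≥ 660; DTI 48.7% ≤ 50%; LTV 88.9% ≤ 90%; reserves 18.0 ≥ 3 mo → qualifies.
Option C: score 697 < 720; DTI 48.7% > 45%; LTV 88.9% > 85%; employment 60 ≥ 6 mo → does not qualify.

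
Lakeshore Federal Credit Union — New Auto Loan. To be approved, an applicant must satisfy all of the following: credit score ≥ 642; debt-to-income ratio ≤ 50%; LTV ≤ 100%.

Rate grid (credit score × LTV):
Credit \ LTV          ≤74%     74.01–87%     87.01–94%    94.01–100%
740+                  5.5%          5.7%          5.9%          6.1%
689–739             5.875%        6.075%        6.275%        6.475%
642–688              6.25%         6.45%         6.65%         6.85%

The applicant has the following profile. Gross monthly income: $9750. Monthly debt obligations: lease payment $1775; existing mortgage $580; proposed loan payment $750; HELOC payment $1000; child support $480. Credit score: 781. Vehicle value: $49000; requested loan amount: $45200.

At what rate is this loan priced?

5.9%

Credit score 781 ≥ 642; Total monthly debts = (1,775 + 580 + 750 + 1,000 + 480) = 4,585. Debt-to-income = 4,585/9,750 = 47% — meets 50% limit
Loan-to-value = 45,200/49,000 = 92.2% — pass (100% max)
Score 781 is in the 740+ band; LTV 92.2% is in the 87.01–94% band → 5.9%.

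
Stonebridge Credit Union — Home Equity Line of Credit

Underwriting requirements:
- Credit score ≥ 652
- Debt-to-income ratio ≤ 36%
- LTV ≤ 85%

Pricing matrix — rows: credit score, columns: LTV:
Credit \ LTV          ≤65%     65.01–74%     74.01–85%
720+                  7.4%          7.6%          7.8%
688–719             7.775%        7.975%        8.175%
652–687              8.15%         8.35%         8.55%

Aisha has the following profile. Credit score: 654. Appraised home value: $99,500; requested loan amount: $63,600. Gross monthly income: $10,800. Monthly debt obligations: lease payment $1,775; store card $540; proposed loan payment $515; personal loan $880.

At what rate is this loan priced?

Credit score 654 ≥ 652; Total monthly debts = (1,775 + 540 + 515 + 880) = 3,710. DTI: 3,710 ÷ 10,800 = 34.4%, within the 36% cap
Loan-to-value = 63,600/99,500 = 63.9% — pass (85% max)
Credit 654 → row 652–687; LTV 63.9% → column ≤65%. Grid cell → 8.15%.

8.15%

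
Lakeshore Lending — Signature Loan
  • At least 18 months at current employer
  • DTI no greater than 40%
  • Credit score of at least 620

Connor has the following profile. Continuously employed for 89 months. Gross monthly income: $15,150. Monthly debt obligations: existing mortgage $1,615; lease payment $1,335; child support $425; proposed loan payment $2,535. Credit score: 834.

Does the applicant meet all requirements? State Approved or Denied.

Approved

Employment 89 ≥ 18 months
Total monthly debts = (1,615 + 1,335 + 425 + 2,535) = 5,910. DTI = 5,910/15,150 = 39% ≤ 40%
Credit score 834 ≥ 620 (meets)
All criteria satisfied.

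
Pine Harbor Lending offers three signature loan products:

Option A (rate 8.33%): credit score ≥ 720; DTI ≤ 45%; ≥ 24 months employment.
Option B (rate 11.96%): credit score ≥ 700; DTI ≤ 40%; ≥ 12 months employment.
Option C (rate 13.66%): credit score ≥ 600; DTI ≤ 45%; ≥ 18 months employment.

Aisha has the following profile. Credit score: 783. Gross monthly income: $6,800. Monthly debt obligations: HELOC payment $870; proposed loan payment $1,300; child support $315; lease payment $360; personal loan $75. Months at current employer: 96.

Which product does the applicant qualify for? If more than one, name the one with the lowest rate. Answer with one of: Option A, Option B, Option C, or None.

Total debts = (870 + 1,300 + 315 + 360 + 75) = 2,920; DTI = 2,920/6,800 = 42.9%.
Option A: score 783 ≥ 720; DTI 42.9% ≤ 45%; employment 96 ≥ 24 mo → qualifies.
Option B: score 783 ≥ 700; DTI 42.9% > 40%; employment 96 ≥ 12 mo → does not qualify.
Option C: score 783 ≥ 600; DTI 42.9% ≤ 45%; employment 96 ≥ 18 mo → qualifies.
Qualifying: Option A, Option C. Lowest rate is 8.33% → Option A.

Option A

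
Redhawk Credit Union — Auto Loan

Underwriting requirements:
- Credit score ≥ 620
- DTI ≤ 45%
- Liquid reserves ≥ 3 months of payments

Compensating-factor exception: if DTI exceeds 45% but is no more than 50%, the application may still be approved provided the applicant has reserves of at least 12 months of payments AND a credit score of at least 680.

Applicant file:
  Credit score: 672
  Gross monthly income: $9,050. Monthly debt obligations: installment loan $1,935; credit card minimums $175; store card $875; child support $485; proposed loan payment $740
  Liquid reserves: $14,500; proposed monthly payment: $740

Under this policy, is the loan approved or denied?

Credit score 672 ≥ 620 (meets base)
Total debts = (1,935 + 175 + 875 + 485 + 740) = 4,210. DTI: 4,210 ÷ 9,050 = 46.5%, over the 45% base limit.
Reserves: 14,500 ÷ 740 = 19.6 months (meets 3-month minimum)
DTI 46.5% is within the 45%–50% exception band; checking compensating factors.
Reserves 19.6 ≥ 12 months; credit score 672 < 680.
Override conditions not both satisfied; exception does not apply.

Denied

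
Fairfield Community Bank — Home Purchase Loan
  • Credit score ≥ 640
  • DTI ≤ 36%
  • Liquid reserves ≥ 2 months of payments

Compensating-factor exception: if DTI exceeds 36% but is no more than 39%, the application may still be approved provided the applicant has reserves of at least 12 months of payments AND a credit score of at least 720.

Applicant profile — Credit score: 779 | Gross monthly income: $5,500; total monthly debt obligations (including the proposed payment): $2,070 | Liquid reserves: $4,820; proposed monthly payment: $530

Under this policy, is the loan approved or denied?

Credit score 779 ≥ 640 (meets base)
DTI = 2,070/5,500 = 37.6% > 36% — standard DTI limit exceeded.
Liquid reserves cover 4,820/530 = 9.1 months — ≥ 2 required
37.6% falls in the override range (36%–39%), so the compensating-factor test applies.
Reserves 9.1 < 12 months; credit score 779 ≥ 720.
Override conditions not both satisfied; exception does not apply.

Denied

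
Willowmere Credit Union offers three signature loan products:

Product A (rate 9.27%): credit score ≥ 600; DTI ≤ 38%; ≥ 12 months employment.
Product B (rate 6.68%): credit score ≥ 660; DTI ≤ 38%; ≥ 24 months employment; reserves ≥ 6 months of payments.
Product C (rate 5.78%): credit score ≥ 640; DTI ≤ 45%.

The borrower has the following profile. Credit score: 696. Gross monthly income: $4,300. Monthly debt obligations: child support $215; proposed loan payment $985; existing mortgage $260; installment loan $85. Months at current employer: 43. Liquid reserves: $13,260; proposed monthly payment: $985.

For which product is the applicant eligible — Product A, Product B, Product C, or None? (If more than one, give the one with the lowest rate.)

Product C

Total debts = (215 + 985 + 260 + 85) = 1,545; DTI = 1,545/4,300 = 35.9%.
Reserves = 13,260/985 = 13.5 months.
Product A: score 696 ≥ 600; DTI 35.9% ≤ 38%; employment 43 ≥ 12 mo → qualifies.
Product B: score 696 ≥ 660; DTI 35.9% ≤ 38%; employment 43 ≥ 24 mo; reserves 13.5 ≥ 6 mo → qualifies.
Product C: score 696 ≥ 640; DTI 35.9% ≤ 45% → qualifies.
Qualifying: Product A, Product B, Product C. Lowest rate is 5.78% → Product C.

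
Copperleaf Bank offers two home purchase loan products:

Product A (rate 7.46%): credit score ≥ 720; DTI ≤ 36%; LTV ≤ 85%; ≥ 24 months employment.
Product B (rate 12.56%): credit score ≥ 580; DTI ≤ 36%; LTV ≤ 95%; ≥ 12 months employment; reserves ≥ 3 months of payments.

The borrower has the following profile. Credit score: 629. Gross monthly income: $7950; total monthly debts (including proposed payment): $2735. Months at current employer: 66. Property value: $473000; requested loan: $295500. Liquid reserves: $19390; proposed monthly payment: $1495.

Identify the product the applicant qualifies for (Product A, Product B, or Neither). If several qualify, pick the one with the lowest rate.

Product B

DTI = 2,735/7,950 = 34.4%.
LTV = 295,500/473,000 = 62.5%.
Reserves = 19,390/1,495 = 13.0 months.
Product A: score 629 < 720; DTI 34.4% ≤ 36%; LTV 62.5% ≤ 85%; employment 66 ≥ 24 mo → does not qualify.
Product B: score 629 ≥ 580; DTI 34.4% ≤ 36%; LTV 62.5% ≤ 95%; employment 66 ≥ 12 mo; reserves 13.0 ≥ 3 mo → qualifies.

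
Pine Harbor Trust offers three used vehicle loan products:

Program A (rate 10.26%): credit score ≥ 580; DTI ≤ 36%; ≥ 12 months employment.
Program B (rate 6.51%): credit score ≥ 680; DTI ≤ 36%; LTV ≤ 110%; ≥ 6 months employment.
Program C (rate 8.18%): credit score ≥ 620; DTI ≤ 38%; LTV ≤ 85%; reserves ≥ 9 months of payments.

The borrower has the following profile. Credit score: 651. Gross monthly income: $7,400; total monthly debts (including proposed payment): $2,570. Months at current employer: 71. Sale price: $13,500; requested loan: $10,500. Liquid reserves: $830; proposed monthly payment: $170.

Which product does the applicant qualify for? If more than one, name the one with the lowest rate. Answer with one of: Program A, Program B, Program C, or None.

Program A

DTI = 2,570/7,400 = 34.7%.
LTV = 10,500/13,500 = 77.8%.
Reserves = 830/170 = 4.9 months.
Program A: score 651 ≥ 580; DTI 34.7% ≤ 36%; employment 71 ≥ 12 mo → qualifies.
Program B: score 651 < 680; DTI 34.7% ≤ 36%; LTV 77.8% ≤ 110%; employment 71 ≥ 6 mo → does not qualify.
Program C: score 651 ≥ 620; DTI 34.7% ≤ 38%; LTV 77.8% ≤ 85%; reserves 4.9 < 9 mo → does not qualify.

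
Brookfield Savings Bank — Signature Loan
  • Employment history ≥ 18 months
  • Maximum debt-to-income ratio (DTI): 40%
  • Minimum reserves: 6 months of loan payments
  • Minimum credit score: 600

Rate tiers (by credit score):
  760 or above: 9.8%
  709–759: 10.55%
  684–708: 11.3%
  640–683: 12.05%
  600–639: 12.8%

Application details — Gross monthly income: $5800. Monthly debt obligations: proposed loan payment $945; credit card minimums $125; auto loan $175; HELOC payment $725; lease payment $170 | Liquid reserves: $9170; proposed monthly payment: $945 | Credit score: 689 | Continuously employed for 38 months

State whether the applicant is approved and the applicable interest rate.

Credit score 689 ≥ 600 (meets minimum)
Employment 38 ≥ 18 months
Liquid reserves cover 9,170/945 = 9.7 months — ≥ 6 required
Total monthly debts = (945 + 125 + 175 + 725 + 170) = 2,140. DTI = 2,140/5,800 = 36.9% ≤ 40%
All requirements met. Score 689 falls in the 684–708 tier → 11.3%.

Approved at 11.3%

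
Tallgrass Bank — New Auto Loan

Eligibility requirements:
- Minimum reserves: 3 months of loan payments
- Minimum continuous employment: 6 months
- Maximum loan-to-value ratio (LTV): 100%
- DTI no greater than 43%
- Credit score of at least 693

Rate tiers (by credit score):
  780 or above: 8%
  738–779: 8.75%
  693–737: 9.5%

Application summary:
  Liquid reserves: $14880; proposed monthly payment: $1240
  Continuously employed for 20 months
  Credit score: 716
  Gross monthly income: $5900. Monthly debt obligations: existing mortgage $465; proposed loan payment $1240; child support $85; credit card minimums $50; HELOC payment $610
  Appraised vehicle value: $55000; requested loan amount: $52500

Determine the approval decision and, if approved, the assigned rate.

Approved at 9.5%

Credit score 716 ≥ 693 (meets minimum)
Total monthly debts = (465 + 1,240 + 85 + 50 + 610) = 2,450. DTI = 2,450/5,900 = 41.5% ≤ 43%
LTV: 52,500 ÷ 55,000 = 95.5%, within 100% cap
Liquid reserves cover 14,880/1,240 = 12.0 months — ≥ 3 required
Employment 20 ≥ 6 months
All requirements met. Score 716 falls in the 693–737 tier → 9.5%.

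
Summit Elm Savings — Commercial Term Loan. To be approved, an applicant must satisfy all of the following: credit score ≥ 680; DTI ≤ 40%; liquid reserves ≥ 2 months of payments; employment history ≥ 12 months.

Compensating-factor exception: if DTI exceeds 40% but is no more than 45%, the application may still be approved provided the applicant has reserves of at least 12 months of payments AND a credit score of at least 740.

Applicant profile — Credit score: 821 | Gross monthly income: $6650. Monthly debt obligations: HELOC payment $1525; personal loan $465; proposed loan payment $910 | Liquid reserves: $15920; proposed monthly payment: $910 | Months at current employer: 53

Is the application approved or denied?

Approved

Credit score 821 ≥ 680 (meets base)
Total debts = (1,525 + 465 + 910) = 2,900. DTI = 2,900/6,650 = 43.6% > 40% — standard DTI limit exceeded.
Reserves: 15,920 ÷ 910 = 17.5 months (meets 2-month minimum)
Employment 53 ≥ 12 months
43.6% falls in the override range (40%–45%), so the compensating-factor test applies.
Reserves 17.5 ≥ 12 months; credit score 821 ≥ 740.
Both override conditions satisfied; DTI exception granted.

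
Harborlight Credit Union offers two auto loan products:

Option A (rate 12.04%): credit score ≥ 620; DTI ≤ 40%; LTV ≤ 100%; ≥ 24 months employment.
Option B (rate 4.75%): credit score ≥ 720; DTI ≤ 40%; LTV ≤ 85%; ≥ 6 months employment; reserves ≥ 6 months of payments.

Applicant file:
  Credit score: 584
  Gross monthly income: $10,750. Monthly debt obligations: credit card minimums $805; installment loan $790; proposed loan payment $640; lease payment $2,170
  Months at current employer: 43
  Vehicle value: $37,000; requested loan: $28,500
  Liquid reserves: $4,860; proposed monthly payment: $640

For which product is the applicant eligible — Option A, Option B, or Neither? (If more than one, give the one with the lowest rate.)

Total debts = (805 + 790 + 640 + 2,170) = 4,405; DTI = 4,405/10,750 = 41%.
LTV = 28,500/37,000 = 77%.
Reserves = 4,860/640 = 7.6 months.
Option A: score 584 < 620; DTI 41% > 40%; LTV 77% ≤ 100%; employment 43 ≥ 24 mo → does not qualify.
Option B: score 584 < 720; DTI 41% > 40%; LTV 77% ≤ 85%; employment 43 ≥ 6 mo; reserves 7.6 ≥ 6 mo → does not qualify.

Neither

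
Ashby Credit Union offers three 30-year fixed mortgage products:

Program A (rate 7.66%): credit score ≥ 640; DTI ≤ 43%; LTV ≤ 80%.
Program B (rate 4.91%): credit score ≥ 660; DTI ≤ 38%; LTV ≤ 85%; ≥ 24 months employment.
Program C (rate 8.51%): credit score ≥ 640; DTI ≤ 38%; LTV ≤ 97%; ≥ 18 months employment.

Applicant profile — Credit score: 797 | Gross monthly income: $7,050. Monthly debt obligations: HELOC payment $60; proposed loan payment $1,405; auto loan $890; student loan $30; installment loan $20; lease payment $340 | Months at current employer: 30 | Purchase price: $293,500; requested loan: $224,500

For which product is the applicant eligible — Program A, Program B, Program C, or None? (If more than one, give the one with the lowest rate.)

Program A

Total debts = (60 + 1,405 + 890 + 30 + 20 + 340) = 2,745; DTI = 2,745/7,050 = 38.9%.
LTV = 224,500/293,500 = 76.5%.
Program A: score 797 ≥ 640; DTI 38.9% ≤ 43%; LTV 76.5% ≤ 80% → qualifies.
Program B: score 797 ≥ 660; DTI 38.9% > 38%; LTV 76.5% ≤ 85%; employment 30 ≥ 24 mo → does not qualify.
Program C: score 797 ≥ 640; DTI 38.9% > 38%; LTV 76.5% ≤ 97%; employment 30 ≥ 18 mo → does not qualify.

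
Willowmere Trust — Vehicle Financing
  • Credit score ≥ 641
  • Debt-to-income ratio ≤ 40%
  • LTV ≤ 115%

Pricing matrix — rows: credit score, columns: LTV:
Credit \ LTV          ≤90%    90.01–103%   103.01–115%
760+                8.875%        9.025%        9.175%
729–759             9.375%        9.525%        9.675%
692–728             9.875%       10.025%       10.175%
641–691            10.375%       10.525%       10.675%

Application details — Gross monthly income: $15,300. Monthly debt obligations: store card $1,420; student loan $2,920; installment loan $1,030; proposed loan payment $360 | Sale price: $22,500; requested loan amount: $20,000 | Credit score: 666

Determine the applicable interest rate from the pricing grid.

Credit score 666 ≥ 641; Total monthly debts = (1,420 + 2,920 + 1,030 + 360) = 5,730. DTI: 5,730 ÷ 15,300 = 37.5%, within the 40% cap
LTV = 20,000/22,500 = 88.9% ≤ 115%
Row: 666 falls in 641–691. Column: 88.9% falls in ≤90%. Rate = 10.375%.

10.375%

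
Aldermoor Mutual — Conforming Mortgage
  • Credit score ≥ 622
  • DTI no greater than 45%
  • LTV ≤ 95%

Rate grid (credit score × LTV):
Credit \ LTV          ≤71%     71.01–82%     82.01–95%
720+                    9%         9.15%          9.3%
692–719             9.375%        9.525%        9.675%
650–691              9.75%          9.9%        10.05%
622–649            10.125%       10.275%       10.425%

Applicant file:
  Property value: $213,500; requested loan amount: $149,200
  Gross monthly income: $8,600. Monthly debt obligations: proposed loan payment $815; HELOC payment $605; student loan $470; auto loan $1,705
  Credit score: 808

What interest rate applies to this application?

Credit score 808 ≥ 622; Total monthly debts = (815 + 605 + 470 + 1,705) = 3,595. Debt-to-income = 3,595/8,600 = 41.8% — meets 45% limit
Loan-to-value = 149,200/213,500 = 69.9% — pass (95% max)
Score 808 is in the 720+ band; LTV 69.9% is in the ≤71% band → 9%.

9%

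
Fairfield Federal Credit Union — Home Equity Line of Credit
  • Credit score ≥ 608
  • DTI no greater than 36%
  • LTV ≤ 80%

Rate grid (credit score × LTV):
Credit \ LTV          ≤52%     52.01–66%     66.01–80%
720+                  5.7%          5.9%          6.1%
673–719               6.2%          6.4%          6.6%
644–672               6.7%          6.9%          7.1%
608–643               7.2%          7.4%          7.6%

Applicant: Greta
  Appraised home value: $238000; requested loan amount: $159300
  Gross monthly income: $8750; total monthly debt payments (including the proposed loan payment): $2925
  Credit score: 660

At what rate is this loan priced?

7.1%

Credit score 660 ≥ 608; DTI: 2,925 ÷ 8,750 = 33.4%, within the 36% cap
Loan-to-value = 159,300/238,000 = 66.9% — pass (80% max)
Score 660 is in the 644–672 band; LTV 66.9% is in the 66.01–80% band → 7.1%.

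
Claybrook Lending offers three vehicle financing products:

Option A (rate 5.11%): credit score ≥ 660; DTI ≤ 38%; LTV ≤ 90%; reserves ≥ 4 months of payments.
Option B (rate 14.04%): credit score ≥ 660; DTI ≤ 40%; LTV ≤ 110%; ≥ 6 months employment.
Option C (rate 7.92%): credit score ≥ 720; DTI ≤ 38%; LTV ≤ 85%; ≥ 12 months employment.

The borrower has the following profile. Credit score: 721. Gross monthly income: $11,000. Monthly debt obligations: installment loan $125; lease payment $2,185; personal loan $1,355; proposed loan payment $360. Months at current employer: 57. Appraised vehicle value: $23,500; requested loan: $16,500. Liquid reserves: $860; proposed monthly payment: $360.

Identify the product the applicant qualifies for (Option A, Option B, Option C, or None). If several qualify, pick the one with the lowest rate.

Option C

Total debts = (125 + 2,185 + 1,355 + 360) = 4,025; DTI = 4,025/11,000 = 36.6%.
LTV = 16,500/23,500 = 70.2%.
Reserves = 860/360 = 2.4 months.
Option A: score 721 ≥ 660; DTI 36.6% ≤ 38%; LTV 70.2% ≤ 90%; reserves 2.4 < 4 mo → does not qualify.
Option B: score 721 ≥ 660; DTI 36.6% ≤ 40%; LTV 70.2% ≤ 110%; employment 57 ≥ 6 mo → qualifies.
Option C: score 721 ≥ 720; DTI 36.6% ≤ 38%; LTV 70.2% ≤ 85%; employment 57 ≥ 12 mo → qualifies.
Qualifying: Option B, Option C. Lowest rate is 7.92% → Option C.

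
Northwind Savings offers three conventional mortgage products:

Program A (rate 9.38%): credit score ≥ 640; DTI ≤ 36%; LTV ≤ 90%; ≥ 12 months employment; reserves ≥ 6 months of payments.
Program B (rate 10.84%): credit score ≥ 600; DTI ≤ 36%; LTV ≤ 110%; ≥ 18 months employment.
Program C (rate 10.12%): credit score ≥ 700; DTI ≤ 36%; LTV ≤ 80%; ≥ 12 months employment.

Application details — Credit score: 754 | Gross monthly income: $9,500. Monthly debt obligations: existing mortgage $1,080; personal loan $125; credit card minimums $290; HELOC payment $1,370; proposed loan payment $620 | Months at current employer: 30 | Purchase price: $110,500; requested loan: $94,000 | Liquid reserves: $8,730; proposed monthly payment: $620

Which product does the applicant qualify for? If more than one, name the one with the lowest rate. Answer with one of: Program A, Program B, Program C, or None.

Total debts = (1,080 + 125 + 290 + 1,370 + 620) = 3,485; DTI = 3,485/9,500 = 36.7%.
LTV = 94,000/110,500 = 85.1%.
Reserves = 8,730/620 = 14.1 months.
Program A: score 754 ≥ 640; DTI 36.7% > 36%; LTV 85.1% ≤ 90%; employment 30 ≥ 12 mo; reserves 14.1 ≥ 6 mo → does not qualify.
Program B: score 754 ≥ 600; DTI 36.7% > 36%; LTV 85.1% ≤ 110%; employment 30 ≥ 18 mo → does not qualify.
Program C: score 754 ≥ 700; DTI 36.7% > 36%; LTV 85.1% > 80%; employment 30 ≥ 12 mo → does not qualify.

None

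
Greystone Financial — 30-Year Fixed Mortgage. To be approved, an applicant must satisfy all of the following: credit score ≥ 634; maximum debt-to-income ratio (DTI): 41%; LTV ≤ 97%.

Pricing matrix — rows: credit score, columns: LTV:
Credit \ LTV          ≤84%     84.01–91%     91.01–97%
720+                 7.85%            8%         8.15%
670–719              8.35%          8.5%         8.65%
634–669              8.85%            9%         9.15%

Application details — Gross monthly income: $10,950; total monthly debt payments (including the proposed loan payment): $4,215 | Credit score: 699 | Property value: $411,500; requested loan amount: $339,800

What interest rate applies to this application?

8.35%

Credit score 699 ≥ 634; DTI = 4,215/10,950 = 38.5% ≤ 41%
Loan-to-value = 339,800/411,500 = 82.6% — pass (97% max)
Score 699 is in the 670–719 band; LTV 82.6% is in the ≤84% band → 8.35%.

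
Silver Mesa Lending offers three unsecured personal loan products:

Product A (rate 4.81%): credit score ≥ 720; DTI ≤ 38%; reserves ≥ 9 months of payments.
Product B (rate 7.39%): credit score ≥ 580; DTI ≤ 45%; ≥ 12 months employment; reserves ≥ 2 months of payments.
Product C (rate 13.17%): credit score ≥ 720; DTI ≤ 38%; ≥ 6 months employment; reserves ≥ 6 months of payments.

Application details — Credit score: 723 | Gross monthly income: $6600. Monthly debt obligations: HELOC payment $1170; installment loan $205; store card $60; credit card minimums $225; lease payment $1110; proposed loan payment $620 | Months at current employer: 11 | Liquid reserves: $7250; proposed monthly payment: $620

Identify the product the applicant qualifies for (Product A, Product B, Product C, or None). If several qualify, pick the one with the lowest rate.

None

Total debts = (1,170 + 205 + 60 + 225 + 1,110 + 620) = 3,390; DTI = 3,390/6,600 = 51.4%.
Reserves = 7,250/620 = 11.7 months.
Product A: score 723 ≥ 720; DTI 51.4% > 38%; reserves 11.7 ≥ 9 mo → does not qualify.
Product B: score 723 ≥ 580; DTI 51.4% > 45%; employment 11 < 12 mo; reserves 11.7 ≥ 2 mo → does not qualify.
Product C: score 723 ≥ 720; DTI 51.4% > 38%; employment 11 ≥ 6 mo; reserves 11.7 ≥ 6 mo → does not qualify.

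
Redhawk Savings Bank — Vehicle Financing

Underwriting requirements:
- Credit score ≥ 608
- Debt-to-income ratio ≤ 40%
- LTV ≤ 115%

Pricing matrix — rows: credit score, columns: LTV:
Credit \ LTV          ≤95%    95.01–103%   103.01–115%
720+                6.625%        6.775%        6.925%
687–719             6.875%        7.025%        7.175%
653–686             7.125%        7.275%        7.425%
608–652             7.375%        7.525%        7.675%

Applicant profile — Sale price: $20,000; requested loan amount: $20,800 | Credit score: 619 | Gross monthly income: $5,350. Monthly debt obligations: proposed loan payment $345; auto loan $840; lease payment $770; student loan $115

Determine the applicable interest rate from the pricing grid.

Credit score 619 ≥ 608; Total monthly debts = (345 + 840 + 770 + 115) = 2,070. Debt-to-income = 2,070/5,350 = 38.7% — meets 40% limit
Loan-to-value = 20,800/20,000 = 104% — pass (115% max)
Score 619 is in the 608–652 band; LTV 104% is in the 103.01–115% band → 7.675%.

7.675%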